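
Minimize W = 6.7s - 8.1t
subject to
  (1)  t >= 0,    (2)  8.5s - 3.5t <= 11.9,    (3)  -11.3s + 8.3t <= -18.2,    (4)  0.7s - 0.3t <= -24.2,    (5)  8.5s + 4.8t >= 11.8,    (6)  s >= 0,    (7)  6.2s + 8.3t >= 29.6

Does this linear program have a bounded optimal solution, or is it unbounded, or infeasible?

The boundaries 8.5s - 3.5t = 11.9 and 0.7s - 0.3t = -24.2 meet at (882.7, 2140.3), but that point violates -11.3s + 8.3t ≤ -18.2. Every candidate vertex is excluded by some other constraint, so the feasible region is empty.

infeasible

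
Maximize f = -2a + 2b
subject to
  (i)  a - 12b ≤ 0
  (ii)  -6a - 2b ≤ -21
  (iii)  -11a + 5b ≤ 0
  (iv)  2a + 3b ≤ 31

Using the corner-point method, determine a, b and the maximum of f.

a = 155/43, b = 341/43, maximum f = 372/43

Feasible corners and f = -2a + 2b:
  (126/37, 21/74) → f = -231/37
  (124/9, 31/27) → f = -682/27
  (105/52, 231/52) → f = 63/13
  (155/43, 341/43) → f = 372/43

The optimum lies where -11a + 5b = 0 and 2a + 3b = 31.
Solving simultaneously gives a = 155/43, b = 341/43.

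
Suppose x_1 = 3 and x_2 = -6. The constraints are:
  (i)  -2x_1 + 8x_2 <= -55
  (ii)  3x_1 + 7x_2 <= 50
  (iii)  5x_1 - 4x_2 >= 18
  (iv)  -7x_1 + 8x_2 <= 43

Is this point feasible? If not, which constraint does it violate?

Constraint (i): -2x_1 + 8x_2 = -54, which is not ≤ -55. All other constraints are satisfied.

not feasible — violates (i)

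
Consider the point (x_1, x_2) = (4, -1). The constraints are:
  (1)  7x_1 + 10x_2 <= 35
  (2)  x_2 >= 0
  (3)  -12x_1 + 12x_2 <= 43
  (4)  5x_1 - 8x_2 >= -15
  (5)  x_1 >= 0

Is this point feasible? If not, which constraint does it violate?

Constraint (2): x_2 = -1, which is not ≥ 0. All other constraints are satisfied.

not feasible — violates (2)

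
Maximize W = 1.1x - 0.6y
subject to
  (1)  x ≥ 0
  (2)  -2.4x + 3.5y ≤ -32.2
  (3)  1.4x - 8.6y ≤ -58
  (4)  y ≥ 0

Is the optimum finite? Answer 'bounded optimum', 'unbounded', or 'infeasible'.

unbounded

From the feasible point (23996/787, 9214/787), moving in the direction (3.5, 2.4) keeps every constraint satisfied while W increases without bound.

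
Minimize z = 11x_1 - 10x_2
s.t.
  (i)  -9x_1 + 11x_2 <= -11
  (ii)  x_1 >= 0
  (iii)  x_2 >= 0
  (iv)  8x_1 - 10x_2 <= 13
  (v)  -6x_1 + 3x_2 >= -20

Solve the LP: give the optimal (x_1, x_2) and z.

Extreme points and z = 11x_1 - 10x_2:
  (11/9, 0) → z = 121/9
  (187/39, 38/13) → z = 917/39
  (13/8, 0) → z = 143/8
  (161/36, 41/18) → z = 317/12

x_1 = 11/9, x_2 = 0, minimum z = 121/9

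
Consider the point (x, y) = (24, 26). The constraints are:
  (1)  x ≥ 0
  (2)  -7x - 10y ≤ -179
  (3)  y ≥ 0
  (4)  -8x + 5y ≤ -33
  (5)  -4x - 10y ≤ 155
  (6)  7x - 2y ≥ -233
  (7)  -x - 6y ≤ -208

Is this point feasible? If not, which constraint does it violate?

not feasible — violates (7)

Constraint (7): -x - 6y = -180, which is not ≤ -208. All other constraints are satisfied.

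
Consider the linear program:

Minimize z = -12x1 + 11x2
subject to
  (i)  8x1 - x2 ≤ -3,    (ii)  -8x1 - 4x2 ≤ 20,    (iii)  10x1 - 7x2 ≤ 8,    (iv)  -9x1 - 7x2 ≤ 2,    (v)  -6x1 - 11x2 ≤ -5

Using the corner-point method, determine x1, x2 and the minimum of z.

x1 = -14/47, x2 = 29/47, minimum z = 487/47

Extreme points and z = -12x1 + 11x2:
  (-14/47, 29/47) → z = 487/47
  (-33/5, 41/5) → z = 847/5
  (-1, 1) → z = 23
The feasible region is unbounded (it extends along (1, 8), (-1, 2)), but z strictly increases along every unbounded feasible direction, so there is no improving ray and the minimum is attained at a vertex.

The optimum lies where 8x1 - x2 = -3 and -6x1 - 11x2 = -5.
Solving simultaneously gives x1 = -14/47, x2 = 29/47.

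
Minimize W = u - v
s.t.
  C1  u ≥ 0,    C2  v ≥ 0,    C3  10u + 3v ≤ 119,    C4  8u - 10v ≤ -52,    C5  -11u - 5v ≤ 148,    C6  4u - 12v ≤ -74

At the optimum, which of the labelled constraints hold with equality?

Corner points and W = u - v:
  (0, 119/3) → W = -119/3
  (0, 37/6) → W = -37/6
  (517/62, 368/31) → W = -219/62
  (29/14, 48/7) → W = -67/14

The minimum is at (0, 119/3). Substituting into each constraint, equality holds for C1 and C3; the remaining constraints have slack.

C1 and C3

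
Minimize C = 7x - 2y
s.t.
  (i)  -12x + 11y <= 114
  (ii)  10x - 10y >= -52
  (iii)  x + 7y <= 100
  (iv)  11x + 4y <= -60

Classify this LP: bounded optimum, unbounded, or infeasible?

unbounded

From the feasible point (-284/5, -258/5), moving in the direction (-11, -12) keeps every constraint satisfied while C decreases without bound.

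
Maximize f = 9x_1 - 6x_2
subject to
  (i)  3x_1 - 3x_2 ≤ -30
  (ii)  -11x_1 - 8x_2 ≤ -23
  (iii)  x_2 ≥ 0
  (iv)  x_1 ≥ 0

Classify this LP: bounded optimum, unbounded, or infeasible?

From the feasible point (0, 10), moving in the direction (3, 3) keeps every constraint satisfied while f increases without bound.

unbounded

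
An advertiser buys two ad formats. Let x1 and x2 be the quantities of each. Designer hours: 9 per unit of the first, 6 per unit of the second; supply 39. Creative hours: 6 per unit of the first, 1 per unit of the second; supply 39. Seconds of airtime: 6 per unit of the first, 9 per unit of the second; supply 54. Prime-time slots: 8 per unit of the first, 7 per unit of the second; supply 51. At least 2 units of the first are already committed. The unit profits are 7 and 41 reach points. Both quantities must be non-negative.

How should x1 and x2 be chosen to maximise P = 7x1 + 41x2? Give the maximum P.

Vertices and P = 7x1 + 41x2:
  (13/3, 0) → P = 91/3
  (2, 0) → P = 14
  (2, 7/2) → P = 315/2

x1 = 2, x2 = 7/2, maximum P = 315/2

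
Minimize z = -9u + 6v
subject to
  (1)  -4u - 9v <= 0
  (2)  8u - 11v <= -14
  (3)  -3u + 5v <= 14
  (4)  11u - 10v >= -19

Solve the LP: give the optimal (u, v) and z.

u = 12, v = 10, minimum z = -48

Vertices and z = -9u + 6v:
  (-63/58, 14/29) → z = 735/58
  (-171/139, 76/139) → z = 1995/139
  (12, 10) → z = -48
  (9/5, 97/25) → z = 177/25

The binding constraints are 8u - 11v = -14 and -3u + 5v = 14.
Solving simultaneously gives u = 12, v = 10.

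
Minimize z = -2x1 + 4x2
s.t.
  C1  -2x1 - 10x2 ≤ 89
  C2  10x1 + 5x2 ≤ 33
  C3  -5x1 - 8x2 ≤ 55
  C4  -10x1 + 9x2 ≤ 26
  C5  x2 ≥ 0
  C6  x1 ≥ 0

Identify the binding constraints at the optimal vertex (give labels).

Vertices and z = -2x1 + 4x2:
  (167/140, 59/14) → z = 1013/70
  (33/10, 0) → z = -33/5
  (0, 26/9) → z = 104/9
  (0, 0) → z = 0

The minimum is at (33/10, 0). Substituting into each constraint, equality holds for C2 and C5; the remaining constraints have slack.

C2 and C5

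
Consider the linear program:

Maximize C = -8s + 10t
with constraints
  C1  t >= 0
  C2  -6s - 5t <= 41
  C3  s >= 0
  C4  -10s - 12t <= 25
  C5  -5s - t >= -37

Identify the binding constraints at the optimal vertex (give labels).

C3 and C5

Extreme points and C = -8s + 10t:
  (0, 0) → C = 0
  (37/5, 0) → C = -296/5
  (0, 37) → C = 370

The maximum is at (0, 37). Substituting into each constraint, equality holds for C3 and C5; the remaining constraints have slack.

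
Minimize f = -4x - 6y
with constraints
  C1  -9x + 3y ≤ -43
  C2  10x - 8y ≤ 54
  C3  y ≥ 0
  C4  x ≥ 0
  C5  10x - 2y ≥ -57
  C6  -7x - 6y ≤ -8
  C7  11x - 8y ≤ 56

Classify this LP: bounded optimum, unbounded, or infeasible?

unbounded

From the feasible point (43/9, 0), moving in the direction (3, 9) keeps every constraint satisfied while f decreases without bound.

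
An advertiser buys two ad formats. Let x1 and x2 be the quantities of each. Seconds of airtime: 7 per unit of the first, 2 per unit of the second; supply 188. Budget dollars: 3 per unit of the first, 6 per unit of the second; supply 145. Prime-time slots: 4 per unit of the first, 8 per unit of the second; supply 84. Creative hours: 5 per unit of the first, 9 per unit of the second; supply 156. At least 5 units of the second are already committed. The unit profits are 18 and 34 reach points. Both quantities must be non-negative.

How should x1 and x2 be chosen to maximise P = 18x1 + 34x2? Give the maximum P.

Corner points and P = 18x1 + 34x2:
  (0, 21/2) → P = 357
  (0, 5) → P = 170
  (11, 5) → P = 368

x1 = 11, x2 = 5, maximum P = 368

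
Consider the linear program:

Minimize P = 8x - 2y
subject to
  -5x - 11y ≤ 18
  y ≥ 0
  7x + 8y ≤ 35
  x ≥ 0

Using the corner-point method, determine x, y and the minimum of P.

Feasible corners and P = 8x - 2y:
  (5, 0) → P = 40
  (0, 0) → P = 0
  (0, 35/8) → P = -35/4

The optimum lies where 7x + 8y = 35 and x = 0.
Solving simultaneously gives x = 0, y = 35/8.

x = 0, y = 35/8, minimum P = -35/4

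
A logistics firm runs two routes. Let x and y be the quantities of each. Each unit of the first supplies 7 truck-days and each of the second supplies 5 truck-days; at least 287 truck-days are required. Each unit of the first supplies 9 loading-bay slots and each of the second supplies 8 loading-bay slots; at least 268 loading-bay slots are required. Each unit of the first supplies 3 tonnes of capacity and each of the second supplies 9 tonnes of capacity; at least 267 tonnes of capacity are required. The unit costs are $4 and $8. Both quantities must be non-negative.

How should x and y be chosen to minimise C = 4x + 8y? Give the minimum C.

Vertices and C = 4x + 8y:
  (0, 287/5) → C = 2296/5
  (89, 0) → C = 356
  (26, 21) → C = 272
The feasible region is unbounded (it extends along (0, 1), (1, 0)), but C strictly increases along every unbounded feasible direction, so there is no improving ray and the minimum is attained at a vertex.

x = 26, y = 21, minimum C = 272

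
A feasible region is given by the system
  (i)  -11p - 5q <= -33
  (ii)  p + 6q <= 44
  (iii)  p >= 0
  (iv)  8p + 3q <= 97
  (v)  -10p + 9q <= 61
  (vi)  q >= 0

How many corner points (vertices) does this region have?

6

Intersecting each pair of boundary lines and keeping only the points that satisfy every inequality leaves:
  (0, 33/5)
  (3, 0)
  (10, 17/3)
  (10/23, 167/23)
  (0, 61/9)
  (97/8, 0)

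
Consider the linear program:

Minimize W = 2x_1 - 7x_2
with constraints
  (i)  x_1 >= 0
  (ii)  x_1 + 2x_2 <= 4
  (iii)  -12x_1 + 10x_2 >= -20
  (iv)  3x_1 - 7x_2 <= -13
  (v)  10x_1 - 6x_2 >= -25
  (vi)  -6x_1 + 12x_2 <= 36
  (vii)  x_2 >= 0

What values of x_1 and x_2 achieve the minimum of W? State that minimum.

Feasible corners and W = 2x_1 - 7x_2:
  (0, 2) → W = -14
  (0, 13/7) → W = -13
  (2/13, 25/13) → W = -171/13

At the optimal vertex, x_1 = 0 and x_1 + 2x_2 = 4.
Solving simultaneously gives x_1 = 0, x_2 = 2.

x_1 = 0, x_2 = 2, minimum W = -14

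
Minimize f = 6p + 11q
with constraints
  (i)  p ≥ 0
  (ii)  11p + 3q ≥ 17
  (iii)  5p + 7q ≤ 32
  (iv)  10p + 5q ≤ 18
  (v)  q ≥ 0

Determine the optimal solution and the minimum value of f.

p = 17/11, q = 0, minimum f = 102/11

Extreme points and f = 6p + 11q:
  (31/25, 28/25) → f = 494/25
  (17/11, 0) → f = 102/11
  (9/5, 0) → f = 54/5

The optimum lies where 11p + 3q = 17 and q = 0.
Solving simultaneously gives p = 17/11, q = 0.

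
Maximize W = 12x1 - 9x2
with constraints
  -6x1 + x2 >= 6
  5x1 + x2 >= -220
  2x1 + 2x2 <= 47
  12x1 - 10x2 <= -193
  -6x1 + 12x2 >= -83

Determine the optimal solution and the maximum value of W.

Extreme points and W = 12x1 - 9x2:
  (-487/8, 675/8) → W = -11919/8
  (-2557/66, -1735/66) → W = -5023/22
  (21/11, 475/22) → W = -3771/22
  (-1573/42, -359/14) → W = -3061/14

x1 = 21/11, x2 = 475/22, maximum W = -3771/22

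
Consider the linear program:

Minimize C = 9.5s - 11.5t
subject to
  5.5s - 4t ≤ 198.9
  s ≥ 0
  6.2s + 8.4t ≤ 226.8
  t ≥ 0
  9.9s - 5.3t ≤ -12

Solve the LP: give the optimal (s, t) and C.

Feasible corners and C = 9.5s - 11.5t:
  (0, 27) → C = -621/2
  (0, 120/53) → C = -1380/53
  (55062/5801, 115986/5801) → C = -810750/5801

s = 0, t = 27, minimum C = -310.5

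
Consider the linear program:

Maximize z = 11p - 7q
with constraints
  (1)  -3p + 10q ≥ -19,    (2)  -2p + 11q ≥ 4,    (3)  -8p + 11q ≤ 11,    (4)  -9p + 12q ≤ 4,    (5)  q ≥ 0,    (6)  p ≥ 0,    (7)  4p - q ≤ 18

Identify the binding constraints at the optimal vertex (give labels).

(2) and (7)

Corner points and z = 11p - 7q:
  (4/75, 28/75) → z = -152/75
  (101/21, 26/21) → z = 929/21
  (220/39, 178/39) → z = 1174/39

The maximum is at (101/21, 26/21). Substituting into each constraint, equality holds for (2) and (7); the remaining constraints have slack.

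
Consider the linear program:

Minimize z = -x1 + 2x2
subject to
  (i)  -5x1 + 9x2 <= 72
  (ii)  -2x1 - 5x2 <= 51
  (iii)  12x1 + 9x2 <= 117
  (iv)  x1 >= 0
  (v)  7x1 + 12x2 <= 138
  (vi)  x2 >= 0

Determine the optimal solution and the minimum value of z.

Vertices and z = -x1 + 2x2:
  (45/17, 161/17) → z = 277/17
  (0, 8) → z = 16
  (39/4, 0) → z = -39/4
  (0, 0) → z = 0

x1 = 39/4, x2 = 0, minimum z = -39/4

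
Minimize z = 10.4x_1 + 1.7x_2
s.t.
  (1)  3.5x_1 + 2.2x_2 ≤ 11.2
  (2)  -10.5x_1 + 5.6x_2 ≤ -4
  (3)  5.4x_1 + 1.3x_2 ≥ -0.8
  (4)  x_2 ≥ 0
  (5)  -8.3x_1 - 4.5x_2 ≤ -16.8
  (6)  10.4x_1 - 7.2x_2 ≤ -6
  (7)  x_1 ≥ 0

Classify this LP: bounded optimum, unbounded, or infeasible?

The boundaries 3.5x_1 + 2.2x_2 = 11.2 and -10.5x_1 + 5.6x_2 = -4 meet at (3576/2135, 148/61), but that point violates 10.4x_1 - 7.2x_2 ≤ -6. Every candidate vertex is excluded by some other constraint, so the feasible region is empty.

infeasible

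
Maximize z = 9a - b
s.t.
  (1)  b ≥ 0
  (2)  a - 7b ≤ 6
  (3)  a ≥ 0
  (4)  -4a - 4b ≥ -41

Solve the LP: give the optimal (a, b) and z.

Extreme points and z = 9a - b:
  (6, 0) → z = 54
  (0, 0) → z = 0
  (311/32, 17/32) → z = 1391/16
  (0, 41/4) → z = -41/4

The binding constraints are a - 7b = 6 and -4a - 4b = -41.
Solving simultaneously gives a = 311/32, b = 17/32.

a = 311/32, b = 17/32, maximum z = 1391/16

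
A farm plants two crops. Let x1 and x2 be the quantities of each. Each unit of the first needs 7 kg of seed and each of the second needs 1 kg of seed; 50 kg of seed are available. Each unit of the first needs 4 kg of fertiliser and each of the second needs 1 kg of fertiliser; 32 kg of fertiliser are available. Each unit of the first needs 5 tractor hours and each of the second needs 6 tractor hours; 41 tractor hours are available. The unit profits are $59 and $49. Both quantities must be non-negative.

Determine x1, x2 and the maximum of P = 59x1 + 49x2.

x1 = 7, x2 = 1, maximum P = 462

Corner points and P = 59x1 + 49x2:
  (0, 0) → P = 0
  (0, 41/6) → P = 2009/6
  (50/7, 0) → P = 2950/7
  (7, 1) → P = 462

At the optimal vertex, 7x1 + x2 = 50 and 5x1 + 6x2 = 41.
Solving simultaneously gives x1 = 7, x2 = 1.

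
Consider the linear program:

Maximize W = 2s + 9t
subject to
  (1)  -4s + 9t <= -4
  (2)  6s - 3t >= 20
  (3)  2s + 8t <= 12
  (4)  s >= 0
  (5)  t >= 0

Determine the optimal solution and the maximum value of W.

Corner points and W = 2s + 9t:
  (98/27, 16/27) → W = 340/27
  (10/3, 0) → W = 20/3
  (6, 0) → W = 12

s = 98/27, t = 16/27, maximum W = 340/27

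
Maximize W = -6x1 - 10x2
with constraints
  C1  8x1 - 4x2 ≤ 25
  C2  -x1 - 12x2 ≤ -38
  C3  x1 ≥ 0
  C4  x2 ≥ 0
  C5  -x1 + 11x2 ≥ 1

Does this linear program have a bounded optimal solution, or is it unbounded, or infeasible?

Feasible corners and W = -6x1 - 10x2:
  (113/25, 279/100) → W = -2751/50
  (0, 19/6) → W = -95/3
The feasible region has finitely many vertices and no improving ray; the maximum is -95/3 at (0, 19/6).

bounded optimum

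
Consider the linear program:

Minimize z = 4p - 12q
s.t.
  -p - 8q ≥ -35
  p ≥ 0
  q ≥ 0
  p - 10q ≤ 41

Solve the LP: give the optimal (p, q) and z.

Vertices and z = 4p - 12q:
  (0, 35/8) → z = -105/2
  (35, 0) → z = 140
  (0, 0) → z = 0

The binding constraints are -p - 8q = -35 and p = 0.
Solving simultaneously gives p = 0, q = 35/8.

p = 0, q = 35/8, minimum z = -105/2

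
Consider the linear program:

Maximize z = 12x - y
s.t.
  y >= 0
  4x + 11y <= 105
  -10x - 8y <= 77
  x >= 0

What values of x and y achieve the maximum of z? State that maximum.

x = 105/4, y = 0, maximum z = 315

Vertices and z = 12x - y:
  (105/4, 0) → z = 315
  (0, 0) → z = 0
  (0, 105/11) → z = -105/11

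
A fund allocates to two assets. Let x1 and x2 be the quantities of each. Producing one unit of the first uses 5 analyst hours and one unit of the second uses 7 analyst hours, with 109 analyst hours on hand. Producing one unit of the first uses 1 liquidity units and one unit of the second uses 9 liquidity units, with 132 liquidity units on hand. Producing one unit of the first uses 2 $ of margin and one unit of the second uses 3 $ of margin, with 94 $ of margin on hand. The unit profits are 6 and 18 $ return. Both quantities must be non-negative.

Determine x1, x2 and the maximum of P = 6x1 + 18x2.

Vertices and P = 6x1 + 18x2:
  (0, 0) → P = 0
  (0, 44/3) → P = 264
  (109/5, 0) → P = 654/5
  (3/2, 29/2) → P = 270

The binding constraints are 5x1 + 7x2 = 109 and x1 + 9x2 = 132.
Solving simultaneously gives x1 = 3/2, x2 = 29/2.

x1 = 3/2, x2 = 29/2, maximum P = 270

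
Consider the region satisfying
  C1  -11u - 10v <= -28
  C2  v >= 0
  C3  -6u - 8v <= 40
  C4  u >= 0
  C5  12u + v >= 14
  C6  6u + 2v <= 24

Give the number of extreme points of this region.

4

The feasible vertices (each the meet of two boundaries and inside every other half-plane) are:
  (28/11, 0)
  (112/109, 182/109)
  (4, 0)
  (2/9, 34/3)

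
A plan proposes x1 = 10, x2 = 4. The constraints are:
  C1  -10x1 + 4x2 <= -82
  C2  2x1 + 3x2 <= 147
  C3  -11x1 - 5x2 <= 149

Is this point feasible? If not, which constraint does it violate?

feasible

C1: -84 ≤ -82 ✓
C2: 32 ≤ 147 ✓
C3: -130 ≤ 149 ✓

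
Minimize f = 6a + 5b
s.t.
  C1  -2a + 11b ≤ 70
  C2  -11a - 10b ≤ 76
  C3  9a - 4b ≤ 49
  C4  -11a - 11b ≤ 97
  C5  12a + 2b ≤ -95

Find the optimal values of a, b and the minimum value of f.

Extreme points and f = 6a + 5b:
  (-512/47, 206/47) → f = -2042/47
  (-1185/136, 325/68) → f = -965/34
  (-57/7, 19/14) → f = -589/14

At the optimal vertex, -2a + 11b = 70 and -11a - 10b = 76.
Solving simultaneously gives a = -512/47, b = 206/47.

a = -512/47, b = 206/47, minimum f = -2042/47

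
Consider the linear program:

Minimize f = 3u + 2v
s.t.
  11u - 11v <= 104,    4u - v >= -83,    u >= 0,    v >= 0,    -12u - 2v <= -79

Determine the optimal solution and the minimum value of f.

Corner points and f = 3u + 2v:
  (104/11, 0) → f = 312/11
  (0, 83) → f = 166
  (0, 79/2) → f = 79
  (79/12, 0) → f = 79/4
The feasible region is unbounded (it extends along (1, 4), (1, 1)), but f strictly increases along every unbounded feasible direction, so there is no improving ray and the minimum is attained at a vertex.

At the optimal vertex, v = 0 and -12u - 2v = -79.
Solving simultaneously gives u = 79/12, v = 0.

u = 79/12, v = 0, minimum f = 79/4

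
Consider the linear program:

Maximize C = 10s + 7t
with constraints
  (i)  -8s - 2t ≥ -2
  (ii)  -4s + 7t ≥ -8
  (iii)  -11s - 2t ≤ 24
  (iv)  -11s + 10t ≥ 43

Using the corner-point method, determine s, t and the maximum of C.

s = -26/3, t = 107/3, maximum C = 163

The binding constraints are -8s - 2t = -2 and -11s - 2t = 24.
Solving simultaneously gives s = -26/3, t = 107/3.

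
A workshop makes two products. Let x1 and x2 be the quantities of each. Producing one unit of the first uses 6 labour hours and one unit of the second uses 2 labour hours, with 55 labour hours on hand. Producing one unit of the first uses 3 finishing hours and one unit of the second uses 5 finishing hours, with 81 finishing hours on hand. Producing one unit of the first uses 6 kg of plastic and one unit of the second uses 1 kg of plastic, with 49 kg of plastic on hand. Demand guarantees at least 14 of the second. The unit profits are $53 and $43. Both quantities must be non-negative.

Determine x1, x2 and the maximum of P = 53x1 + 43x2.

x1 = 11/3, x2 = 14, maximum P = 2389/3

Feasible corners and P = 53x1 + 43x2:
  (0, 81/5) → P = 3483/5
  (0, 14) → P = 602
  (11/3, 14) → P = 2389/3

The optimum lies where 3x1 + 5x2 = 81 and x2 = 14.
Solving simultaneously gives x1 = 11/3, x2 = 14.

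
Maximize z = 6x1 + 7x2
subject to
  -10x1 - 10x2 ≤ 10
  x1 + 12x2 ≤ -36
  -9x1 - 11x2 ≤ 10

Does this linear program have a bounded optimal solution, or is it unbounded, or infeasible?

unbounded

From the feasible point (276/97, -314/97), moving in the direction (11, -9) keeps every constraint satisfied while z increases without bound.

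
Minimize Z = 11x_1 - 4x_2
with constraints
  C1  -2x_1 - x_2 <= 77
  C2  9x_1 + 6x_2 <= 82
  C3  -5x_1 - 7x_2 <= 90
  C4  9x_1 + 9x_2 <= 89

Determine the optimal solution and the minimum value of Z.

At the optimal vertex, -2x_1 - x_2 = 77 and 9x_1 + 9x_2 = 89.
Solving simultaneously gives x_1 = -782/9, x_2 = 871/9.

x_1 = -782/9, x_2 = 871/9, minimum Z = -12086/9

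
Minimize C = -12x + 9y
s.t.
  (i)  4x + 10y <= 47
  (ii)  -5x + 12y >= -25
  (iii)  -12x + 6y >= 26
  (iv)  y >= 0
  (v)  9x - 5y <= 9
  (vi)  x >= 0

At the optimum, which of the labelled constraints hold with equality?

(iii) and (vi)

Vertices and C = -12x + 9y:
  (11/72, 167/36) → C = 479/12
  (0, 47/10) → C = 423/10
  (0, 13/3) → C = 39

The minimum is at (0, 13/3). Substituting into each constraint, equality holds for (iii) and (vi); the remaining constraints have slack.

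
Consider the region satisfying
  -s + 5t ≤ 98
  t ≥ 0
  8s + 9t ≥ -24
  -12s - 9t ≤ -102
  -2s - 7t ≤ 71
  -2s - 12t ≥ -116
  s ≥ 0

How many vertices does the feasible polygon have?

3

Pairwise boundary intersections that survive every other constraint:
  (17/2, 0)
  (58, 0)
  (10/7, 66/7)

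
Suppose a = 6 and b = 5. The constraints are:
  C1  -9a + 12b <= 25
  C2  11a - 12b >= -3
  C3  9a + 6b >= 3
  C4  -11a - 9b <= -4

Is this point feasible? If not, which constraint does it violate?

feasible

C1: 6 ≤ 25 ✓
C2: 6 ≥ -3 ✓
C3: 84 ≥ 3 ✓
C4: -111 ≤ -4 ✓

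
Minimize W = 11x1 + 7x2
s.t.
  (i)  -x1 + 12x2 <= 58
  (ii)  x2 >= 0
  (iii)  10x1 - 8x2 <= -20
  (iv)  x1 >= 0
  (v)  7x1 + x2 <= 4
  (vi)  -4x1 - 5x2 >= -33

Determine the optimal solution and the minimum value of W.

Feasible corners and W = 11x1 + 7x2:
  (0, 5/2) → W = 35/2
  (2/11, 30/11) → W = 232/11
  (0, 4) → W = 28

At the optimal vertex, 10x1 - 8x2 = -20 and x1 = 0.
Solving simultaneously gives x1 = 0, x2 = 5/2.

x1 = 0, x2 = 5/2, minimum W = 35/2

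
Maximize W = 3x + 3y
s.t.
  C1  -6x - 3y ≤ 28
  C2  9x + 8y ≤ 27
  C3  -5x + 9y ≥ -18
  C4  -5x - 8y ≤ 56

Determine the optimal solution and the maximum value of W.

Corner points and W = 3x + 3y:
  (-305/21, 138/7) → W = 109/7
  (-66/23, -248/69) → W = -446/23
  (387/121, -27/121) → W = 1080/121

x = -305/21, y = 138/7, maximum W = 109/7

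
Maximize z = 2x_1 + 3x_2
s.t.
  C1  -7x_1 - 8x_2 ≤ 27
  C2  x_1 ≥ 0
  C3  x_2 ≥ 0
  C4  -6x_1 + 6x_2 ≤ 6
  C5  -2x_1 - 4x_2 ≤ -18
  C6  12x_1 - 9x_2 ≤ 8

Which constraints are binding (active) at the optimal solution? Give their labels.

Corner points and z = 2x_1 + 3x_2:
  (7/3, 10/3) → z = 44/3
  (17/3, 20/3) → z = 94/3
  (97/33, 100/33) → z = 494/33

The maximum is at (17/3, 20/3). Substituting into each constraint, equality holds for C4 and C6; the remaining constraints have slack.

C4 and C6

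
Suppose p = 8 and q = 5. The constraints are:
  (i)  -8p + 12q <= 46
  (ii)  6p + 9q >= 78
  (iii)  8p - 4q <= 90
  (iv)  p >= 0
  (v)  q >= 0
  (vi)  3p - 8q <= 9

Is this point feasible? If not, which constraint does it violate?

(i): -4 ≤ 46 ✓
(ii): 93 ≥ 78 ✓
(iii): 44 ≤ 90 ✓
(iv): 8 ≥ 0 ✓
(v): 5 ≥ 0 ✓
(vi): -16 ≤ 9 ✓

feasible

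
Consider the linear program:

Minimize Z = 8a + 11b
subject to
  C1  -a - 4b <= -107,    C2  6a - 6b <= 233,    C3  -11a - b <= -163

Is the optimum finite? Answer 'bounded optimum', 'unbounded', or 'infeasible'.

bounded optimum

Vertices and Z = 8a + 11b:
  (787/15, 409/30) → Z = 5697/10
  (545/43, 1014/43) → Z = 15514/43
The feasible region has finitely many vertices and no improving ray; the minimum is 15514/43 at (545/43, 1014/43).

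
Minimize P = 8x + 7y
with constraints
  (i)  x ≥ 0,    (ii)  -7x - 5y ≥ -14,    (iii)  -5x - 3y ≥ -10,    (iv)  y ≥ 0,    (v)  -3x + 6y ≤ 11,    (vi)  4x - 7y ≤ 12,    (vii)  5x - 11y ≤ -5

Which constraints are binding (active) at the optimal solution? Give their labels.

Vertices and P = 8x + 7y:
  (0, 11/6) → P = 77/6
  (0, 5/11) → P = 35/11
  (29/57, 119/57) → P = 355/19
  (43/34, 35/34) → P = 589/34

The minimum is at (0, 5/11). Substituting into each constraint, equality holds for (i) and (vii); the remaining constraints have slack.

(i) and (vii)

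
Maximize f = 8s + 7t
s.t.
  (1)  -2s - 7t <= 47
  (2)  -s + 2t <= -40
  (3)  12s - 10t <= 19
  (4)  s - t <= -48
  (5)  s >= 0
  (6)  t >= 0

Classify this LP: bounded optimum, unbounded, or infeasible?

The boundaries 12s - 10t = 19 and s - t = -48 meet at (499/2, 595/2), but that point violates -s + 2t ≤ -40. Every candidate vertex is excluded by some other constraint, so the feasible region is empty.

infeasible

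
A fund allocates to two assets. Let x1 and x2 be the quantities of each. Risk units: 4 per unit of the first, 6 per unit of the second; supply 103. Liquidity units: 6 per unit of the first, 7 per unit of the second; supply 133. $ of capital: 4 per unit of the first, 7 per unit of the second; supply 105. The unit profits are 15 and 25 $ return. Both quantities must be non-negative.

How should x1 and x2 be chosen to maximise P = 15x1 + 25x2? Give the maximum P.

The optimum lies where 6x1 + 7x2 = 133 and 4x1 + 7x2 = 105.
Solving simultaneously gives x1 = 14, x2 = 7.

x1 = 14, x2 = 7, maximum P = 385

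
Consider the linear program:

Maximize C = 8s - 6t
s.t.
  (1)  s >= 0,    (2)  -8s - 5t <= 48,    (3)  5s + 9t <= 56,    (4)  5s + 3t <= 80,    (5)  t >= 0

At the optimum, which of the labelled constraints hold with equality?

(3) and (5)

Corner points and C = 8s - 6t:
  (0, 56/9) → C = -112/3
  (0, 0) → C = 0
  (56/5, 0) → C = 448/5

The maximum is at (56/5, 0). Substituting into each constraint, equality holds for (3) and (5); the remaining constraints have slack.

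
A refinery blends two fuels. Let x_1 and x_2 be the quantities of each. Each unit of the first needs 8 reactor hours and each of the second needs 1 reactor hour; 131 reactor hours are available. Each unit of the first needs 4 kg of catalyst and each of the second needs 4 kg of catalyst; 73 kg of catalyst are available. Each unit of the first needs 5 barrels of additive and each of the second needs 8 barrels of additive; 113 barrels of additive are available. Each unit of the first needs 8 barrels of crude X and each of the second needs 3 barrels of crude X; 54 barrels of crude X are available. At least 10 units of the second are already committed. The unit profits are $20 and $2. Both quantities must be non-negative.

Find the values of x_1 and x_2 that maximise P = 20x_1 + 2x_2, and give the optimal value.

Vertices and P = 20x_1 + 2x_2:
  (0, 113/8) → P = 113/4
  (0, 10) → P = 20
  (93/49, 634/49) → P = 3128/49
  (3, 10) → P = 80

The binding constraints are 8x_1 + 3x_2 = 54 and x_2 = 10.
Solving simultaneously gives x_1 = 3, x_2 = 10.

x_1 = 3, x_2 = 10, maximum P = 80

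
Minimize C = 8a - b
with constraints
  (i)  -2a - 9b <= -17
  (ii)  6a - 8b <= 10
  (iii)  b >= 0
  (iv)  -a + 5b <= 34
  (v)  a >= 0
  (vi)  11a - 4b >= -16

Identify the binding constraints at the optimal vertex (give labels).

Extreme points and C = 8a - b:
  (113/35, 41/35) → C = 863/35
  (0, 17/9) → C = -17/9
  (161/11, 107/11) → C = 1181/11
  (56/51, 358/51) → C = 30/17
  (0, 4) → C = -4

The minimum is at (0, 4). Substituting into each constraint, equality holds for (v) and (vi); the remaining constraints have slack.

(v) and (vi)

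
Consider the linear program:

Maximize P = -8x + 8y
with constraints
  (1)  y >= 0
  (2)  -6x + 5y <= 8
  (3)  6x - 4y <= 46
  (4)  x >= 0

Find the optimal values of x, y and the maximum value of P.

x = 131/3, y = 54, maximum P = 248/3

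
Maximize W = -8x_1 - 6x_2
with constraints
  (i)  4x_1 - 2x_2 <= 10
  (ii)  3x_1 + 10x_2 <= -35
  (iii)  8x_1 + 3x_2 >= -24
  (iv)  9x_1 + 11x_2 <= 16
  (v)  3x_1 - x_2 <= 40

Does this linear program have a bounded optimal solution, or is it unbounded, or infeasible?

Extreme points and W = -8x_1 - 6x_2:
  (15/23, -85/23) → W = 390/23
  (-9/14, -44/7) → W = 300/7
  (-135/71, -208/71) → W = 2328/71
The feasible region has finitely many vertices and no improving ray; the maximum is 300/7 at (-9/14, -44/7).

bounded optimum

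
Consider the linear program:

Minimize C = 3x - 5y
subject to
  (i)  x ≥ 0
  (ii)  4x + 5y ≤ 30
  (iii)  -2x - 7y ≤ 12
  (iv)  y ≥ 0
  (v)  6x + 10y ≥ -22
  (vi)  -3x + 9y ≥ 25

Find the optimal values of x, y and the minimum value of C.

x = 0, y = 6, minimum C = -30

Vertices and C = 3x - 5y:
  (0, 6) → C = -30
  (0, 25/9) → C = -125/9
  (145/51, 190/51) → C = -515/51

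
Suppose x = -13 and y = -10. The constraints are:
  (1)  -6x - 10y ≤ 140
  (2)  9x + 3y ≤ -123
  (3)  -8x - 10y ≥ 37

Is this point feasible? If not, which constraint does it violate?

Constraint (1): -6x - 10y = 178, which is not ≤ 140. All other constraints are satisfied.

not feasible — violates (1)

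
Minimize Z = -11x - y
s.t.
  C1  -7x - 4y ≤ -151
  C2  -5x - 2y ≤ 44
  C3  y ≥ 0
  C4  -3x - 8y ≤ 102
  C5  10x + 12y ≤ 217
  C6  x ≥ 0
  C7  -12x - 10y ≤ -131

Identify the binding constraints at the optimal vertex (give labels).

Feasible corners and Z = -11x - y:
  (151/7, 0) → Z = -1661/7
  (236/11, 9/44) → Z = -10393/44
  (217/10, 0) → Z = -2387/10

The minimum is at (217/10, 0). Substituting into each constraint, equality holds for C3 and C5; the remaining constraints have slack.

C3 and C5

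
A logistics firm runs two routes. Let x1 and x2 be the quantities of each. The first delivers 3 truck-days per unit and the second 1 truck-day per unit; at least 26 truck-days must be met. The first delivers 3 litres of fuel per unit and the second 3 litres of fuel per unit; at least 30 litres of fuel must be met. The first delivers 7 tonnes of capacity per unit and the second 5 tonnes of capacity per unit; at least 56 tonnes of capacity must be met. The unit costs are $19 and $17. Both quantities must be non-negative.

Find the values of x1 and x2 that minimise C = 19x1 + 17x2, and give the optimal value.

The feasible region is unbounded (it extends along (0, 1), (1, 0)), but C strictly increases along every unbounded feasible direction, so there is no improving ray and the minimum is attained at a vertex.

At the optimal vertex, 3x1 + x2 = 26 and 3x1 + 3x2 = 30.
Solving simultaneously gives x1 = 8, x2 = 2.

x1 = 8, x2 = 2, minimum C = 186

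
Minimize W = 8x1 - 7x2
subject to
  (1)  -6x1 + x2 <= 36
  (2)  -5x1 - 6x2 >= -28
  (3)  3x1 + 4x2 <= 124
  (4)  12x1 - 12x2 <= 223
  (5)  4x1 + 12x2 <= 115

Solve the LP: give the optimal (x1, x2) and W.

Corner points and W = 8x1 - 7x2:
  (-188/41, 348/41) → W = -3940/41
  (-131/12, -59/2) → W = 715/6
  (279/22, -779/132) → W = 18845/132

The optimum lies where -6x1 + x2 = 36 and -5x1 - 6x2 = -28.
Solving simultaneously gives x1 = -188/41, x2 = 348/41.

x1 = -188/41, x2 = 348/41, minimum W = -3940/41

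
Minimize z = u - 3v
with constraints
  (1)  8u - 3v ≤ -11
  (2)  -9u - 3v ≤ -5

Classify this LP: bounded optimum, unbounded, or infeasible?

From the feasible point (-6/17, 139/51), moving in the direction (-3, 9) keeps every constraint satisfied while z decreases without bound.

unbounded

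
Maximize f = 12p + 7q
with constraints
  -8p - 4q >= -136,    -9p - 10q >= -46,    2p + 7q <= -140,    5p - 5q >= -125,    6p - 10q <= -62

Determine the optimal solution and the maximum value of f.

p = -917/31, q = -358/31, maximum f = -13510/31

Feasible corners and f = 12p + 7q:
  (-35, -10) → f = -490
  (-917/31, -358/31) → f = -13510/31
  (-47, -22) → f = -718

The optimum lies where 2p + 7q = -140 and 6p - 10q = -62.
Solving simultaneously gives p = -917/31, q = -358/31.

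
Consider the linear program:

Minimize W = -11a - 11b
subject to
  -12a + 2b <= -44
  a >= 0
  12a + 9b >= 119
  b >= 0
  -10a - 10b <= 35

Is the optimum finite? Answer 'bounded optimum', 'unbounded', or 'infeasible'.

unbounded

From the feasible point (317/66, 75/11), moving in the direction (2, 12) keeps every constraint satisfied while W decreases without bound.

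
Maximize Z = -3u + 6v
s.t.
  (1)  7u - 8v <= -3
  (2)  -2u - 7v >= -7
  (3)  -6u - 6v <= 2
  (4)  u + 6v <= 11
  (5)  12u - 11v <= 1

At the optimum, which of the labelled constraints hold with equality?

Extreme points and Z = -3u + 6v:
  (7/13, 11/13) → Z = 45/13
  (-17/45, 2/45) → Z = 7/5
  (-28/15, 23/15) → Z = 74/5

The maximum is at (-28/15, 23/15). Substituting into each constraint, equality holds for (2) and (3); the remaining constraints have slack.

(2) and (3)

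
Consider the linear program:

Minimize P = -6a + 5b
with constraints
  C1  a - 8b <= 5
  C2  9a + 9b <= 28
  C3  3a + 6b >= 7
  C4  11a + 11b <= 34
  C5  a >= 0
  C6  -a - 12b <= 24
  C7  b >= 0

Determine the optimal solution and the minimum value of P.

Feasible corners and P = -6a + 5b:
  (0, 7/6) → P = 35/6
  (7/3, 0) → P = -14
  (0, 34/11) → P = 170/11
  (34/11, 0) → P = -204/11

a = 34/11, b = 0, minimum P = -204/11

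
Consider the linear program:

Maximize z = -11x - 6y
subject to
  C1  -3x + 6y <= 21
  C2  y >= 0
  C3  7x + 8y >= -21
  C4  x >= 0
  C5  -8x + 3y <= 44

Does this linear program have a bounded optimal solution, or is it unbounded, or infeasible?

Feasible corners and z = -11x - 6y:
  (0, 7/2) → z = -21
  (0, 0) → z = 0
The feasible region has finitely many vertices and no improving ray; the maximum is 0 at (0, 0).

bounded optimum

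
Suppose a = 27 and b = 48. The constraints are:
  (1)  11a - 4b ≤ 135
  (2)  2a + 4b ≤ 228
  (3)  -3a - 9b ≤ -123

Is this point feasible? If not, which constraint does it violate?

Constraint (2): 2a + 4b = 246, which is not ≤ 228. All other constraints are satisfied.

not feasible — violates (2)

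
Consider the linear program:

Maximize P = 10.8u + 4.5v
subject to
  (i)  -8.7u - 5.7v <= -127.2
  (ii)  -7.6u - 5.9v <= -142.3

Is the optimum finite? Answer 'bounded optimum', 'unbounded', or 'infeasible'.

unbounded

From the feasible point (-2021/267, 9043/267), moving in the direction (5.9, -7.6) keeps every constraint satisfied while P increases without bound.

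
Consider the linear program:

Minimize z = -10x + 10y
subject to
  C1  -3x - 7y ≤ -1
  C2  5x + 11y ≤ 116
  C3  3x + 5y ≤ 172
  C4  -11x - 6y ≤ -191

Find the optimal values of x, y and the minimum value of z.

x = 1199/6, y = -171/2, minimum z = -8560/3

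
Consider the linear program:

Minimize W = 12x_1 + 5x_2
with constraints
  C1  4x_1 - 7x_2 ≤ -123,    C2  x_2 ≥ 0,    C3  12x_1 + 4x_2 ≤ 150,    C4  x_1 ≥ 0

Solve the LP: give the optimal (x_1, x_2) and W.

x_1 = 0, x_2 = 123/7, minimum W = 615/7

Extreme points and W = 12x_1 + 5x_2:
  (279/50, 519/25) → W = 4269/25
  (0, 123/7) → W = 615/7
  (0, 75/2) → W = 375/2

The optimum lies where 4x_1 - 7x_2 = -123 and x_1 = 0.
Solving simultaneously gives x_1 = 0, x_2 = 123/7.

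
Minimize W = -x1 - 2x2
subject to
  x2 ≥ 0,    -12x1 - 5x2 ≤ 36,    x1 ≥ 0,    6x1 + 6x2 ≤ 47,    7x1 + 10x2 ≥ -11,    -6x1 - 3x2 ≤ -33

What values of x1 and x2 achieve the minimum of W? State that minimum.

x1 = 19/6, x2 = 14/3, minimum W = -25/2

Extreme points and W = -x1 - 2x2:
  (47/6, 0) → W = -47/6
  (11/2, 0) → W = -11/2
  (19/6, 14/3) → W = -25/2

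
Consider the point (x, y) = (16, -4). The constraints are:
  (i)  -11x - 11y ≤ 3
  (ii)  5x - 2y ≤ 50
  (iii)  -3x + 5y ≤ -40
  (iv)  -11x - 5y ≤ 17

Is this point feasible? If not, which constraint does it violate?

not feasible — violates (ii)

Constraint (ii): 5x - 2y = 88, which is not ≤ 50. All other constraints are satisfied.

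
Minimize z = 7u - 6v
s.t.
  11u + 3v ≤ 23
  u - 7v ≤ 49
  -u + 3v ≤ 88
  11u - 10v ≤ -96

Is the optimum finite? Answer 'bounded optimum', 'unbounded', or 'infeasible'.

Vertices and z = 7u - 6v:
  (-65/12, 991/36) → z = -2437/12
  (-58/143, 119/13) → z = -8260/143
  (-763/4, -137/4) → z = -4519/4
  (-1162/67, -635/67) → z = -4324/67
The feasible region has finitely many vertices and no improving ray; the minimum is -4519/4 at (-763/4, -137/4).

bounded optimum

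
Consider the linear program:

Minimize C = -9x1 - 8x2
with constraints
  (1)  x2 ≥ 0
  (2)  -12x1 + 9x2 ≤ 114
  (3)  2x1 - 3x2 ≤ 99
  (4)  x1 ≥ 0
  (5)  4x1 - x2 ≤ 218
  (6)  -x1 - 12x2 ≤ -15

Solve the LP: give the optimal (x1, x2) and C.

x1 = 173/2, x2 = 128, minimum C = -3605/2

Corner points and C = -9x1 - 8x2:
  (99/2, 0) → C = -891/2
  (15, 0) → C = -135
  (0, 38/3) → C = -304/3
  (173/2, 128) → C = -3605/2
  (111/2, 4) → C = -1063/2
  (0, 5/4) → C = -10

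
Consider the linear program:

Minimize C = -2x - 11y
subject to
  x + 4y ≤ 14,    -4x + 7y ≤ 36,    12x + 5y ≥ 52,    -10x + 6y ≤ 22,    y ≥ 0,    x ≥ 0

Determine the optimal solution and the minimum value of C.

Corner points and C = -2x - 11y:
  (138/43, 116/43) → C = -1552/43
  (14, 0) → C = -28
  (13/3, 0) → C = -26/3

The optimum lies where x + 4y = 14 and 12x + 5y = 52.
Solving simultaneously gives x = 138/43, y = 116/43.

x = 138/43, y = 116/43, minimum C = -1552/43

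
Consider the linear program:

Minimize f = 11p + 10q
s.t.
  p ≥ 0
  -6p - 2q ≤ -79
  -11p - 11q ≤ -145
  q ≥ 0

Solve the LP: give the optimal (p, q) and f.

p = 579/44, q = 1/44, minimum f = 6379/44

Corner points and f = 11p + 10q:
  (0, 79/2) → f = 395
  (579/44, 1/44) → f = 6379/44
  (145/11, 0) → f = 145
The feasible region is unbounded (it extends along (0, 1), (1, 0)), but f strictly increases along every unbounded feasible direction, so there is no improving ray and the minimum is attained at a vertex.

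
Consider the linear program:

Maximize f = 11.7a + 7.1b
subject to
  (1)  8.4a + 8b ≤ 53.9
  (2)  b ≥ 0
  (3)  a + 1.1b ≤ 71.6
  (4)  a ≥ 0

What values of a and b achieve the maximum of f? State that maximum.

a = 77/12, b = 0, maximum f = 3003/40

Extreme points and f = 11.7a + 7.1b:
  (77/12, 0) → f = 3003/40
  (0, 539/80) → f = 38269/800
  (0, 0) → f = 0

The optimum lies where 8.4a + 8b = 53.9 and b = 0.
Solving simultaneously gives a = 77/12, b = 0.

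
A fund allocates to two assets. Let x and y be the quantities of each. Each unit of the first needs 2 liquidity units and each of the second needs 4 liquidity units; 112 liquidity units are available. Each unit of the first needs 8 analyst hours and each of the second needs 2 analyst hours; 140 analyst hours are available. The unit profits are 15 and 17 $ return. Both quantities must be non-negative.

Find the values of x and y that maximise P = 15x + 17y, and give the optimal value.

x = 12, y = 22, maximum P = 554

Feasible corners and P = 15x + 17y:
  (0, 0) → P = 0
  (0, 28) → P = 476
  (35/2, 0) → P = 525/2
  (12, 22) → P = 554

At the optimal vertex, 2x + 4y = 112 and 8x + 2y = 140.
Solving simultaneously gives x = 12, y = 22.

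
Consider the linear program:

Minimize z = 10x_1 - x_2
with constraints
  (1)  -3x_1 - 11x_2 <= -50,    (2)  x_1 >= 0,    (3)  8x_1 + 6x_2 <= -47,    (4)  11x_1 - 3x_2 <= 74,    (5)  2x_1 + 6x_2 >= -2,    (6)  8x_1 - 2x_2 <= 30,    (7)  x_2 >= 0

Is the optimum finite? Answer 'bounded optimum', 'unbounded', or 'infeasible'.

The boundaries -3x_1 - 11x_2 = -50 and x_1 = 0 meet at (0, 50/11), but that point violates 8x_1 + 6x_2 ≤ -47. Every candidate vertex is excluded by some other constraint, so the feasible region is empty.

infeasible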